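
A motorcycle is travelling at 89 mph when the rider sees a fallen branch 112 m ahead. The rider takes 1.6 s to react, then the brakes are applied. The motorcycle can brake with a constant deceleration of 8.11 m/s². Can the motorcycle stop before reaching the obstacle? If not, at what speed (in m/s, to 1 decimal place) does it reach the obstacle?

89 mph × 0.44704 = 39.7866 m/s.
Reaction distance = 39.7866 × 1.6 = 63.659 m.
Braking distance needed to stop: v²/(2a) = 1582.974 / 16.220 = 97.594 m, so total needed = 63.659 + 97.594 = 161.253 m > 112 m — it cannot stop.
Distance remaining when braking begins: 112 − 63.659 = 48.341 m.
v² = v₀² − 2a·d = 1582.974 − 2 × 8.110 × 48.341 = 798.883 m²/s².
v = √798.883 = 28.265 m/s.

No — it strikes the obstacle at 28.3 m/s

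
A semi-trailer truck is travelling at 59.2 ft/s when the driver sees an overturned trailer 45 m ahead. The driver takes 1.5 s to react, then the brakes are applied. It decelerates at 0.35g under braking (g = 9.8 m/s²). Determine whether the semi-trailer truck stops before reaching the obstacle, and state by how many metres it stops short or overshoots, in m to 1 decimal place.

59.2 ft/s × 0.3048 = 18.0442 m/s.
a = 0.35 × 9.8 = 3.430 m/s².
Reaction distance = 18.0442 × 1.5 = 27.066 m.
Braking distance = v²/(2a) = 325.593 / 6.860 = 47.463 m.
Total stopping distance = 27.066 + 47.463 = 74.529 m, vs 45 m available — it cannot stop in time and overshoots by 74.529 − 45 = 29.529 m.

No — it overshoots by 29.5 m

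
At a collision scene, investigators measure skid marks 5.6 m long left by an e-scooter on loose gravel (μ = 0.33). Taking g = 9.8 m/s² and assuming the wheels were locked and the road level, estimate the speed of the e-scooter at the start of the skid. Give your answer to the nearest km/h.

Deceleration a = μg = 0.33 × 9.8 = 3.234 m/s².
v = √(2a·d) = √(2 × 3.234 × 5.6) = √36.221 = 6.0184 m/s.
= 6.0184 × 3.6 = 21.666 km/h.

Initial speed ≈ 22 km/h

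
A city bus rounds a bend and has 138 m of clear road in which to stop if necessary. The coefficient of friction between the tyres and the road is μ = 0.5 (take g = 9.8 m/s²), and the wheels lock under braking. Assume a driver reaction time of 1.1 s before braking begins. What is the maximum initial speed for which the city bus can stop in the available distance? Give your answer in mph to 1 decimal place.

a = μg = 0.5 × 9.8 = 4.900 m/s².
Stopping distance: v·t_r + v²/(2a) = 138 with t_r = 1.1 s and a = 4.900 m/s².
So v² + 10.780 v − 1352.40 = 0.
Positive root: v = −a·t_r + √((a·t_r)² + 2a·d) = −5.390 + √(29.052 + 1352.40) = 31.7779 m/s.
31.7779 m/s ÷ 0.44704 = 71.085 mph.

Maximum speed ≈ 71.1 mph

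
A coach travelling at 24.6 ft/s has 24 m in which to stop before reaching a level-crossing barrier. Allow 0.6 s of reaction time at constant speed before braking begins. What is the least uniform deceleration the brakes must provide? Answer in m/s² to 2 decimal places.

Required deceleration ≈ 1.44 m/s²

24.6 ft/s × 0.3048 = 7.4981 m/s.
Distance covered during reaction = 7.4981 × 0.6 = 4.499 m.
Distance available for braking: 24 − 4.499 = 19.501 m.
v² = 2a·d ⇒ a = v²/(2d) = 7.4981² / (2 × 19.501) = 56.222 / 39.002 = 1.4415 m/s².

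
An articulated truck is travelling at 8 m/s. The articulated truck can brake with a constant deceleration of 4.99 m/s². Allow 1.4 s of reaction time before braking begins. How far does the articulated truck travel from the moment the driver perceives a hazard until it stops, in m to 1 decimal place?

Reaction distance = v·t_r = 8.0000 × 1.4 = 11.200 m.
Braking distance = v²/(2a) = 8.0000² / (2 × 4.990) = 64.000 / 9.980 = 6.413 m.
Total = 11.200 + 6.413 = 17.613 m.

Total stopping distance ≈ 17.6 m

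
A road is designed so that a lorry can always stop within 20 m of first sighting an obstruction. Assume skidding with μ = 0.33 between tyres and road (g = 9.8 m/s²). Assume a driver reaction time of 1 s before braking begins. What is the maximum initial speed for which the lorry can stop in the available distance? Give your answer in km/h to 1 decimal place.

a = μg = 0.33 × 9.8 = 3.234 m/s².
Stopping distance: v·t_r + v²/(2a) = 20 with t_r = 1 s and a = 3.234 m/s².
So v² + 6.468 v − 129.36 = 0.
Positive root: v = −a·t_r + √((a·t_r)² + 2a·d) = −3.234 + √(10.459 + 129.36) = 8.5905 m/s.
8.5905 m/s × 3.6 = 30.926 km/h.

Maximum speed ≈ 30.9 km/h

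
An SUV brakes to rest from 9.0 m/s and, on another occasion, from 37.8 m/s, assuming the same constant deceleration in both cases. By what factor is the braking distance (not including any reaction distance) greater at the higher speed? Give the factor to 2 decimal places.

Factor ≈ 17.64

Braking distance d = v²/(2a), so with a fixed, d ∝ v².
Factor = (37.8/9.0)² = 4.2000² = 17.6400.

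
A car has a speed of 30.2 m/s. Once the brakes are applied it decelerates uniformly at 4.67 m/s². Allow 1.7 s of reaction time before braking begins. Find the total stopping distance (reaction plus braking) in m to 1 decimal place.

Total stopping distance ≈ 149.0 m

Reaction distance = v·t_r = 30.2000 × 1.7 = 51.340 m.
Braking distance = v²/(2a) = 30.2000² / (2 × 4.670) = 912.040 / 9.340 = 97.649 m.
Total = 51.340 + 97.649 = 148.989 m.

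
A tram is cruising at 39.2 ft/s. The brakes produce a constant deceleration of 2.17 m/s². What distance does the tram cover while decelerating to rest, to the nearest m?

39.2 ft/s × 0.3048 = 11.9482 m/s.
Braking distance = v²/(2a) = 11.9482² / (2 × 2.170) = 142.759 / 4.340 = 32.894 m.

Braking distance ≈ 33 m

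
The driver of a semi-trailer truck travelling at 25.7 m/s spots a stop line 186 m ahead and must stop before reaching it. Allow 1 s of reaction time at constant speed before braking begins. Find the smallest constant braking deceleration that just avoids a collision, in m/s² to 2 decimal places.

Distance covered during reaction = 25.7000 × 1 = 25.700 m.
Distance available for braking: 186 − 25.700 = 160.300 m.
v² = 2a·d ⇒ a = v²/(2d) = 25.7000² / (2 × 160.300) = 660.490 / 320.600 = 2.0602 m/s².

Required deceleration ≈ 2.06 m/s²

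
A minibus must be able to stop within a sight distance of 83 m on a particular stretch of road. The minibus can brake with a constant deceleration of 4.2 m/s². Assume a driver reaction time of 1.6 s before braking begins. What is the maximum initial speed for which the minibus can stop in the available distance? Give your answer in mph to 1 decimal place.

Maximum speed ≈ 45.9 mph

Stopping distance: v·t_r + v²/(2a) = 83 with t_r = 1.6 s and a = 4.200 m/s².
So v² + 13.440 v − 697.20 = 0.
Positive root: v = −a·t_r + √((a·t_r)² + 2a·d) = −6.720 + √(45.158 + 697.20) = 20.5262 m/s.
20.5262 m/s ÷ 0.44704 = 45.916 mph.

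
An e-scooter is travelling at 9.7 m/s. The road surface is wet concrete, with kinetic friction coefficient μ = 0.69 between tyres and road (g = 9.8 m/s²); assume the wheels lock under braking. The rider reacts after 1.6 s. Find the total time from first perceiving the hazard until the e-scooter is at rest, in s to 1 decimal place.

a = μg = 0.69 × 9.8 = 6.762 m/s².
Braking time = v/a = 9.7000 / 6.762 = 1.434 s.
Total = 1.6 + 1.434 = 3.034 s.

Total time ≈ 3.0 s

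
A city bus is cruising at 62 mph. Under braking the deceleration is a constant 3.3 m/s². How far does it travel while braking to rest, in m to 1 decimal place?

62 mph × 0.44704 = 27.7165 m/s.
Braking distance = v²/(2a) = 27.7165² / (2 × 3.300) = 768.204 / 6.600 = 116.395 m.

Braking distance ≈ 116.4 m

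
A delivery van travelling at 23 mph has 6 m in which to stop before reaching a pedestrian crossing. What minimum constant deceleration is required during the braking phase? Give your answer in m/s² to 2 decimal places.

Required deceleration ≈ 8.81 m/s²

23 mph × 0.44704 = 10.2819 m/s.
v² = 2a·d ⇒ a = v²/(2d) = 10.2819² / (2 × 6.000) = 105.717 / 12.000 = 8.8097 m/s².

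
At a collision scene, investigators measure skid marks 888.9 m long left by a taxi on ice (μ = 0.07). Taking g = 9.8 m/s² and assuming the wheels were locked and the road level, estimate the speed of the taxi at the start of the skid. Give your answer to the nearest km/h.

Initial speed ≈ 126 km/h

Deceleration a = μg = 0.07 × 9.8 = 0.686 m/s².
v = √(2a·d) = √(2 × 0.686 × 888.9) = √1219.571 = 34.9224 m/s.
= 34.9224 × 3.6 = 125.721 km/h.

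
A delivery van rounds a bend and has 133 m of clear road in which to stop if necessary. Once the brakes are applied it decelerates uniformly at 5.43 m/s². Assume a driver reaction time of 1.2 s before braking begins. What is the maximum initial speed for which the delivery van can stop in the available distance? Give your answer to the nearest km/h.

Stopping distance: v·t_r + v²/(2a) = 133 with t_r = 1.2 s and a = 5.430 m/s².
So v² + 13.032 v − 1444.38 = 0.
Positive root: v = −a·t_r + √((a·t_r)² + 2a·d) = −6.516 + √(42.458 + 1444.38) = 32.0435 m/s.
32.0435 m/s × 3.6 = 115.357 km/h.

Maximum speed ≈ 115 km/h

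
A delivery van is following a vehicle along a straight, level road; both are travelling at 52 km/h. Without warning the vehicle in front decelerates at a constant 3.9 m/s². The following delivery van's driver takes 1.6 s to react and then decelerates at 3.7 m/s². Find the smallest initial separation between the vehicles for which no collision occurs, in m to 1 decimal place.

52 km/h ÷ 3.6 = 14.4444 m/s.
Leader travels v²/(2a_L) = 208.641 / 7.800 = 26.749 m before stopping.
Follower covers v·t_r = 14.4444 × 1.6 = 23.111 m while reacting, then v²/(2a_F) = 208.641 / 7.400 = 28.195 m while braking, for a total of 23.111 + 28.195 = 51.306 m.
Since a_F ≤ a_L and the follower starts braking later, the follower is never slower than the leader, so the closest approach is when both have stopped.
Minimum gap = 51.306 − 26.749 = 24.557 m.

Minimum gap ≈ 24.6 m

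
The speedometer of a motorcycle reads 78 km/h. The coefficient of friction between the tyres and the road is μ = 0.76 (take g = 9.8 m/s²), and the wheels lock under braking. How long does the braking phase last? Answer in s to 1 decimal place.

78 km/h ÷ 3.6 = 21.6667 m/s.
a = μg = 0.76 × 9.8 = 7.448 m/s².
Braking time = v/a = 21.6667 / 7.448 = 2.909 s.

Braking time ≈ 2.9 s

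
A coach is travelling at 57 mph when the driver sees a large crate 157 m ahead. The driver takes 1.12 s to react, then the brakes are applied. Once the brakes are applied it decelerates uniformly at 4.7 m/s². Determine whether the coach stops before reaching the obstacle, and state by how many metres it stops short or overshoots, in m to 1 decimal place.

Yes — it stops 59.4 m short of the obstacle

57 mph × 0.44704 = 25.4813 m/s.
Reaction distance = 25.4813 × 1.12 = 28.539 m.
Braking distance = v²/(2a) = 649.297 / 9.400 = 69.074 m.
Total stopping distance = 28.539 + 69.074 = 97.613 m, vs 157 m available — it stops with 157 − 97.613 = 59.387 m to spare.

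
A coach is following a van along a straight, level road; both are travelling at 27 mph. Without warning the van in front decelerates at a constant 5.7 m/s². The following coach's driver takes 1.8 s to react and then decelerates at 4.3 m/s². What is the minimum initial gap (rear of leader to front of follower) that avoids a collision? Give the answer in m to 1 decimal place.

27 mph × 0.44704 = 12.0701 m/s.
Leader travels v²/(2a_L) = 145.687 / 11.400 = 12.780 m before stopping.
Follower covers v·t_r = 12.0701 × 1.8 = 21.726 m while reacting, then v²/(2a_F) = 145.687 / 8.600 = 16.940 m while braking, for a total of 21.726 + 16.940 = 38.666 m.
Since a_F ≤ a_L and the follower starts braking later, the follower is never slower than the leader, so the closest approach is when both have stopped.
Minimum gap = 38.666 − 12.780 = 25.886 m.

Minimum gap ≈ 25.9 m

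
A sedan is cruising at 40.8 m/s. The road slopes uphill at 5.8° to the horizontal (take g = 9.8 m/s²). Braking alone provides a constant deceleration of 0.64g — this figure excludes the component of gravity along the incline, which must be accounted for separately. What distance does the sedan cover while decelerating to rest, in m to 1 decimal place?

a = 0.64 × 9.8 = 6.272 m/s².
Gravity along the uphill slope adds to the braking deceleration: a_eff = 6.272 + 9.8·sin 5.8° = 6.272 + 0.990 = 7.262 m/s².
Braking distance = v²/(2a) = 40.8000² / (2 × 7.262) = 1664.640 / 14.524 = 114.613 m.

Braking distance ≈ 114.6 m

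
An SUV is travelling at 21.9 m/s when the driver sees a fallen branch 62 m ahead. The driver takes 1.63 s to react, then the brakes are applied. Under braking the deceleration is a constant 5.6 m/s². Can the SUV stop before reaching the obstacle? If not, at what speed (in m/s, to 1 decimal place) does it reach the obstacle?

No — it strikes the obstacle at 13.6 m/s

Reaction distance = 21.9000 × 1.63 = 35.697 m.
Braking distance needed to stop: v²/(2a) = 479.610 / 11.200 = 42.822 m, so total needed = 35.697 + 42.822 = 78.519 m > 62 m — it cannot stop.
Distance remaining when braking begins: 62 − 35.697 = 26.303 m.
v² = v₀² − 2a·d = 479.610 − 2 × 5.600 × 26.303 = 185.016 m²/s².
v = √185.016 = 13.602 m/s.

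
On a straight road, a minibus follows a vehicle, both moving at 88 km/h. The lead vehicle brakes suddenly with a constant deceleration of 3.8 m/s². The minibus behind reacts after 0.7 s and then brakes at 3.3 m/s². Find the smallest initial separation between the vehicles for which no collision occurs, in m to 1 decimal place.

Minimum gap ≈ 29.0 m

88 km/h ÷ 3.6 = 24.4444 m/s.
Leader travels v²/(2a_L) = 597.529 / 7.600 = 78.622 m before stopping.
Follower covers v·t_r = 24.4444 × 0.7 = 17.111 m while reacting, then v²/(2a_F) = 597.529 / 6.600 = 90.535 m while braking, for a total of 17.111 + 90.535 = 107.646 m.
Since a_F ≤ a_L and the follower starts braking later, the follower is never slower than the leader, so the closest approach is when both have stopped.
Minimum gap = 107.646 − 78.622 = 29.024 m.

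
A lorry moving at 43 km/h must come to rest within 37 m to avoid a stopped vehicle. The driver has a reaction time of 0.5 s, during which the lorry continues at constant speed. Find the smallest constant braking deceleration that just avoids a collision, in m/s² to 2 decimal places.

Required deceleration ≈ 2.30 m/s²

43 km/h ÷ 3.6 = 11.9444 m/s.
Distance covered during reaction = 11.9444 × 0.5 = 5.972 m.
Distance available for braking: 37 − 5.972 = 31.028 m.
v² = 2a·d ⇒ a = v²/(2d) = 11.9444² / (2 × 31.028) = 142.669 / 62.056 = 2.2990 m/s².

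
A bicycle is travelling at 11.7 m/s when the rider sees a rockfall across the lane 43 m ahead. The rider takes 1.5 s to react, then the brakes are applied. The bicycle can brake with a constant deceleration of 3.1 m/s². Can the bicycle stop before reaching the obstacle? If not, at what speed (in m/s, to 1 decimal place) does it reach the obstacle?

Reaction distance = 11.7000 × 1.5 = 17.550 m.
Braking distance = v²/(2a) = 136.890 / 6.200 = 22.079 m.
Total stopping distance = 17.550 + 22.079 = 39.629 m, vs 43 m available — it stops with 43 − 39.629 = 3.371 m to spare.

Yes — it stops about 3.4 m short of the obstacle, so it never reaches it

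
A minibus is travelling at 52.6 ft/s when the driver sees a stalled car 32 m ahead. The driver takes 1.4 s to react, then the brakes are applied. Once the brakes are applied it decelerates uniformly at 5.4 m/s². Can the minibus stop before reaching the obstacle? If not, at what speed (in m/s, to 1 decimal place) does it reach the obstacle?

52.6 ft/s × 0.3048 = 16.0325 m/s.
Reaction distance = 16.0325 × 1.4 = 22.445 m.
Braking distance needed to stop: v²/(2a) = 257.041 / 10.800 = 23.800 m, so total needed = 22.445 + 23.800 = 46.245 m > 32 m — it cannot stop.
Distance remaining when braking begins: 32 − 22.445 = 9.555 m.
v² = v₀² − 2a·d = 257.041 − 2 × 5.400 × 9.555 = 153.847 m²/s².
v = √153.847 = 12.404 m/s.

No — it strikes the obstacle at 12.4 m/s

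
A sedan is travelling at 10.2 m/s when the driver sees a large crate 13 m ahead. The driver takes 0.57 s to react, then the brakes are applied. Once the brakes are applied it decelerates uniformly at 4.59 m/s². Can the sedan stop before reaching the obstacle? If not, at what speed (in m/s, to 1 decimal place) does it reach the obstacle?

No — it strikes the obstacle at 6.2 m/s

Reaction distance = 10.2000 × 0.57 = 5.814 m.
Braking distance needed to stop: v²/(2a) = 104.040 / 9.180 = 11.333 m, so total needed = 5.814 + 11.333 = 17.147 m > 13 m — it cannot stop.
Distance remaining when braking begins: 13 − 5.814 = 7.186 m.
v² = v₀² − 2a·d = 104.040 − 2 × 4.590 × 7.186 = 38.073 m²/s².
v = √38.073 = 6.170 m/s.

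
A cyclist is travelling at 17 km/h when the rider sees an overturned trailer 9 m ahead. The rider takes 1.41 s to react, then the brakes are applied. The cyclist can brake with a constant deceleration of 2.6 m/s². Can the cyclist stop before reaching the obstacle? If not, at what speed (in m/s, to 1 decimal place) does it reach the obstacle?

17 km/h ÷ 3.6 = 4.7222 m/s.
Reaction distance = 4.7222 × 1.41 = 6.658 m.
Braking distance needed to stop: v²/(2a) = 22.299 / 5.200 = 4.288 m, so total needed = 6.658 + 4.288 = 10.946 m > 9 m — it cannot stop.
Distance remaining when braking begins: 9 − 6.658 = 2.342 m.
v² = v₀² − 2a·d = 22.299 − 2 × 2.600 × 2.342 = 10.121 m²/s².
v = √10.121 = 3.181 m/s.

No — it strikes the obstacle at 3.2 m/s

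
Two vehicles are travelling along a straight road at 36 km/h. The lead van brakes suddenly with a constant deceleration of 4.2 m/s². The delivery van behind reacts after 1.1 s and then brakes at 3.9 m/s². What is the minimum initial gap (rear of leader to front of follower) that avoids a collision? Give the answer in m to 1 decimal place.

Minimum gap ≈ 11.9 m

36 km/h ÷ 3.6 = 10.0000 m/s.
Leader travels v²/(2a_L) = 100.000 / 8.400 = 11.905 m before stopping.
Follower covers v·t_r = 10.0000 × 1.1 = 11.000 m while reacting, then v²/(2a_F) = 100.000 / 7.800 = 12.821 m while braking, for a total of 11.000 + 12.821 = 23.821 m.
Since a_F ≤ a_L and the follower starts braking later, the follower is never slower than the leader, so the closest approach is when both have stopped.
Minimum gap = 23.821 − 11.905 = 11.916 m.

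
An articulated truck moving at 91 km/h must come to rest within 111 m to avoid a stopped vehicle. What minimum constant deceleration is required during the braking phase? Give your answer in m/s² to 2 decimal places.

91 km/h ÷ 3.6 = 25.2778 m/s.
v² = 2a·d ⇒ a = v²/(2d) = 25.2778² / (2 × 111.000) = 638.967 / 222.000 = 2.8782 m/s².

Required deceleration ≈ 2.88 m/s²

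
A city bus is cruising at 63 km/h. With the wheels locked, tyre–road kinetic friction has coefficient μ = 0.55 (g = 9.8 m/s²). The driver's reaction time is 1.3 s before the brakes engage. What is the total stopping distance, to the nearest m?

Total stopping distance ≈ 51 m

63 km/h ÷ 3.6 = 17.5000 m/s.
a = μg = 0.55 × 9.8 = 5.390 m/s².
Reaction distance = v·t_r = 17.5000 × 1.3 = 22.750 m.
Braking distance = v²/(2a) = 17.5000² / (2 × 5.390) = 306.250 / 10.780 = 28.409 m.
Total = 22.750 + 28.409 = 51.159 m.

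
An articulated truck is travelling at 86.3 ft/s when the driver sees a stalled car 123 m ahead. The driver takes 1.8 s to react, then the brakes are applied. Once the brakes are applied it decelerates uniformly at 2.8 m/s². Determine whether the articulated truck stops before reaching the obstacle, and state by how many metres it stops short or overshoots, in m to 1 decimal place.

No — it overshoots by 47.9 m

86.3 ft/s × 0.3048 = 26.3042 m/s.
Reaction distance = 26.3042 × 1.8 = 47.348 m.
Braking distance = v²/(2a) = 691.911 / 5.600 = 123.556 m.
Total stopping distance = 47.348 + 123.556 = 170.904 m, vs 123 m available — it cannot stop in time and overshoots by 170.904 − 123 = 47.904 m.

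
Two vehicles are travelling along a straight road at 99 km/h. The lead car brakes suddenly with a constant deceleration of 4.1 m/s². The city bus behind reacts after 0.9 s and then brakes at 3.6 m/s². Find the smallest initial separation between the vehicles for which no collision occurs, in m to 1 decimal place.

99 km/h ÷ 3.6 = 27.5000 m/s.
Leader travels v²/(2a_L) = 756.250 / 8.200 = 92.226 m before stopping.
Follower covers v·t_r = 27.5000 × 0.9 = 24.750 m while reacting, then v²/(2a_F) = 756.250 / 7.200 = 105.035 m while braking, for a total of 24.750 + 105.035 = 129.785 m.
Since a_F ≤ a_L and the follower starts braking later, the follower is never slower than the leader, so the closest approach is when both have stopped.
Minimum gap = 129.785 − 92.226 = 37.559 m.

Minimum gap ≈ 37.6 m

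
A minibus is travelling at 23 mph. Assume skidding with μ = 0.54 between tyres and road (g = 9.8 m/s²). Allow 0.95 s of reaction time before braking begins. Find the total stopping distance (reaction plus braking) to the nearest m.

23 mph × 0.44704 = 10.2819 m/s.
a = μg = 0.54 × 9.8 = 5.292 m/s².
Reaction distance = v·t_r = 10.2819 × 0.95 = 9.768 m.
Braking distance = v²/(2a) = 10.2819² / (2 × 5.292) = 105.717 / 10.584 = 9.988 m.
Total = 9.768 + 9.988 = 19.756 m.

Total stopping distance ≈ 20 m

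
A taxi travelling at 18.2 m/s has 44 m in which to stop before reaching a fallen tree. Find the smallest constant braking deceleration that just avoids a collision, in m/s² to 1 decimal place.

Required deceleration ≈ 3.8 m/s²

v² = 2a·d ⇒ a = v²/(2d) = 18.2000² / (2 × 44.000) = 331.240 / 88.000 = 3.7641 m/s².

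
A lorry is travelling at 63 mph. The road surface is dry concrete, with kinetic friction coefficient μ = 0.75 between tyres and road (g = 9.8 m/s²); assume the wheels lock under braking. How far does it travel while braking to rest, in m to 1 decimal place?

Braking distance ≈ 54.0 m

63 mph × 0.44704 = 28.1635 m/s.
a = μg = 0.75 × 9.8 = 7.350 m/s².
Braking distance = v²/(2a) = 28.1635² / (2 × 7.350) = 793.183 / 14.700 = 53.958 m.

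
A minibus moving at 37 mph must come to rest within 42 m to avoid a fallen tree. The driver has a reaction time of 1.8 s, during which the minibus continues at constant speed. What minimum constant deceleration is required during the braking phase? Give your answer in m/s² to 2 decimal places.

Required deceleration ≈ 11.19 m/s²

37 mph × 0.44704 = 16.5405 m/s.
Distance covered during reaction = 16.5405 × 1.8 = 29.773 m.
Distance available for braking: 42 − 29.773 = 12.227 m.
v² = 2a·d ⇒ a = v²/(2d) = 16.5405² / (2 × 12.227) = 273.588 / 24.454 = 11.1879 m/s².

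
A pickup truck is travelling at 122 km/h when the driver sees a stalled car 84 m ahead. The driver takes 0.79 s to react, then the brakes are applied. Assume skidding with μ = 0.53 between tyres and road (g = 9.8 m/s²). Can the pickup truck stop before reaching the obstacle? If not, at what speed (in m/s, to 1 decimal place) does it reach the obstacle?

122 km/h ÷ 3.6 = 33.8889 m/s.
a = μg = 0.53 × 9.8 = 5.194 m/s².
Reaction distance = 33.8889 × 0.79 = 26.772 m.
Braking distance needed to stop: v²/(2a) = 1148.458 / 10.388 = 110.556 m, so total needed = 26.772 + 110.556 = 137.328 m > 84 m — it cannot stop.
Distance remaining when braking begins: 84 − 26.772 = 57.228 m.
v² = v₀² − 2a·d = 1148.458 − 2 × 5.194 × 57.228 = 553.974 m²/s².
v = √553.974 = 23.537 m/s.

No — it strikes the obstacle at 23.5 m/s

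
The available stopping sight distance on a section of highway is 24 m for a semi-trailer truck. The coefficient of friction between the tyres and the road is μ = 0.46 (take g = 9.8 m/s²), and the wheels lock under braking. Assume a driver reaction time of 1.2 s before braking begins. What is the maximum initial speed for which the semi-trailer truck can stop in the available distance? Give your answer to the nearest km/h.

Maximum speed ≈ 37 km/h

a = μg = 0.46 × 9.8 = 4.508 m/s².
Stopping distance: v·t_r + v²/(2a) = 24 with t_r = 1.2 s and a = 4.508 m/s².
So v² + 10.819 v − 216.38 = 0.
Positive root: v = −a·t_r + √((a·t_r)² + 2a·d) = −5.410 + √(29.268 + 216.38) = 10.2632 m/s.
10.2632 m/s × 3.6 = 36.948 km/h.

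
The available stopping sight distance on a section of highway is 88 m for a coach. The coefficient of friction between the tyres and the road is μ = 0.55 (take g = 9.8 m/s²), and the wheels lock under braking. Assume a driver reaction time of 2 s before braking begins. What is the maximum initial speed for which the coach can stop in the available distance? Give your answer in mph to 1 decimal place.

Maximum speed ≈ 48.9 mph

a = μg = 0.55 × 9.8 = 5.390 m/s².
Stopping distance: v·t_r + v²/(2a) = 88 with t_r = 2 s and a = 5.390 m/s².
So v² + 21.560 v − 948.64 = 0.
Positive root: v = −a·t_r + √((a·t_r)² + 2a·d) = −10.780 + √(116.208 + 948.64) = 21.8520 m/s.
21.8520 m/s ÷ 0.44704 = 48.882 mph.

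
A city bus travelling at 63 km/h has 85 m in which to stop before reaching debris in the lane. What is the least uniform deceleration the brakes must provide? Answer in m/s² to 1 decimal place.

Required deceleration ≈ 1.8 m/s²

63 km/h ÷ 3.6 = 17.5000 m/s.
v² = 2a·d ⇒ a = v²/(2d) = 17.5000² / (2 × 85.000) = 306.250 / 170.000 = 1.8015 m/s².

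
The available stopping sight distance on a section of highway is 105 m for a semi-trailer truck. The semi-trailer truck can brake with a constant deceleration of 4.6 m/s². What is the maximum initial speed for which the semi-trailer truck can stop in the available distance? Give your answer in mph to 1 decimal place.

v²/(2a) = d ⇒ v = √(2 × 4.600 × 105) = √966.00 = 31.0805 m/s.
31.0805 m/s ÷ 0.44704 = 69.525 mph.

Maximum speed ≈ 69.5 mph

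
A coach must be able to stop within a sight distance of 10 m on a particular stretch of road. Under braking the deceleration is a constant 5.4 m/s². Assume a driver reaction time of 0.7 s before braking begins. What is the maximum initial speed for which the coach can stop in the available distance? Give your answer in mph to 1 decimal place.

Stopping distance: v·t_r + v²/(2a) = 10 with t_r = 0.7 s and a = 5.400 m/s².
So v² + 7.560 v − 108.00 = 0.
Positive root: v = −a·t_r + √((a·t_r)² + 2a·d) = −3.780 + √(14.288 + 108.00) = 7.2784 m/s.
7.2784 m/s ÷ 0.44704 = 16.281 mph.

Maximum speed ≈ 16.3 mph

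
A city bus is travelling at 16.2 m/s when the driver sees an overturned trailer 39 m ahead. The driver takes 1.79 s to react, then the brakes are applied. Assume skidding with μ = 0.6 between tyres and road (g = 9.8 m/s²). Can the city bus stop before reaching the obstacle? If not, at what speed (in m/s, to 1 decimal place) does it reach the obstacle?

a = μg = 0.6 × 9.8 = 5.880 m/s².
Reaction distance = 16.2000 × 1.79 = 28.998 m.
Braking distance needed to stop: v²/(2a) = 262.440 / 11.760 = 22.316 m, so total needed = 28.998 + 22.316 = 51.314 m > 39 m — it cannot stop.
Distance remaining when braking begins: 39 − 28.998 = 10.002 m.
v² = v₀² − 2a·d = 262.440 − 2 × 5.880 × 10.002 = 144.816 m²/s².
v = √144.816 = 12.034 m/s.

No — it strikes the obstacle at 12.0 m/s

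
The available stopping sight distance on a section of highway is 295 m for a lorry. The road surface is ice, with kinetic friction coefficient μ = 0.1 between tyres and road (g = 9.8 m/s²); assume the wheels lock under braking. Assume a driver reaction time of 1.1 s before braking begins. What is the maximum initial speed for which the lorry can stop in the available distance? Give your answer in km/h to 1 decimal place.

Maximum speed ≈ 82.8 km/h

a = μg = 0.1 × 9.8 = 0.980 m/s².
Stopping distance: v·t_r + v²/(2a) = 295 with t_r = 1.1 s and a = 0.980 m/s².
So v² + 2.156 v − 578.20 = 0.
Positive root: v = −a·t_r + √((a·t_r)² + 2a·d) = −1.078 + √(1.162 + 578.20) = 22.9919 m/s.
22.9919 m/s × 3.6 = 82.771 km/h.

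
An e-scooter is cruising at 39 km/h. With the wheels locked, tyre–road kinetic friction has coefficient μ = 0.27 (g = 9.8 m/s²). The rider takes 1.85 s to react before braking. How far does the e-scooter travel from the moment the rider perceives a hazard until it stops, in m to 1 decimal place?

Total stopping distance ≈ 42.2 m

39 km/h ÷ 3.6 = 10.8333 m/s.
a = μg = 0.27 × 9.8 = 2.646 m/s².
Reaction distance = v·t_r = 10.8333 × 1.85 = 20.042 m.
Braking distance = v²/(2a) = 10.8333² / (2 × 2.646) = 117.360 / 5.292 = 22.177 m.
Total = 20.042 + 22.177 = 42.219 m.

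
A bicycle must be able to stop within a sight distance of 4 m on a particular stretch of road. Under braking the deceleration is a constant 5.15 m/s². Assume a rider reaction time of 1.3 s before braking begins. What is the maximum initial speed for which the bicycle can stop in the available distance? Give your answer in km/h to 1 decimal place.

Maximum speed ≈ 9.3 km/h

Stopping distance: v·t_r + v²/(2a) = 4 with t_r = 1.3 s and a = 5.150 m/s².
So v² + 13.390 v − 41.20 = 0.
Positive root: v = −a·t_r + √((a·t_r)² + 2a·d) = −6.695 + √(44.823 + 41.20) = 2.5799 m/s.
2.5799 m/s × 3.6 = 9.288 km/h.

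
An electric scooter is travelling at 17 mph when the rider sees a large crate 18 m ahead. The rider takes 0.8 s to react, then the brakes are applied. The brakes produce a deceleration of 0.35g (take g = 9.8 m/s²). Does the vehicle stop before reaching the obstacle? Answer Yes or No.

17 mph × 0.44704 = 7.5997 m/s.
a = 0.35 × 9.8 = 3.430 m/s².
Reaction distance = 7.5997 × 0.8 = 6.080 m.
Braking distance = v²/(2a) = 57.755 / 6.860 = 8.419 m.
Total stopping distance = 6.080 + 8.419 = 14.499 m, vs 18 m available — it stops with 18 − 14.499 = 3.501 m to spare.

Yes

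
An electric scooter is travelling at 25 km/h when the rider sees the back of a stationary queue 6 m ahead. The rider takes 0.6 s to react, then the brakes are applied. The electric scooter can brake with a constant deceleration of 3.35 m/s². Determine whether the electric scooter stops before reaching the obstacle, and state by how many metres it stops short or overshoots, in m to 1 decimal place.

25 km/h ÷ 3.6 = 6.9444 m/s.
Reaction distance = 6.9444 × 0.6 = 4.167 m.
Braking distance = v²/(2a) = 48.225 / 6.700 = 7.198 m.
Total stopping distance = 4.167 + 7.198 = 11.365 m, vs 6 m available — it cannot stop in time and overshoots by 11.365 − 6 = 5.365 m.

No — it overshoots by 5.4 m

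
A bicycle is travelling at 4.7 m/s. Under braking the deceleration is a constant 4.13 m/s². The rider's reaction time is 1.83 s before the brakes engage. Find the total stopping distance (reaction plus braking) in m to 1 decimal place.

Total stopping distance ≈ 11.3 m

Reaction distance = v·t_r = 4.7000 × 1.83 = 8.601 m.
Braking distance = v²/(2a) = 4.7000² / (2 × 4.130) = 22.090 / 8.260 = 2.674 m.
Total = 8.601 + 2.674 = 11.275 m.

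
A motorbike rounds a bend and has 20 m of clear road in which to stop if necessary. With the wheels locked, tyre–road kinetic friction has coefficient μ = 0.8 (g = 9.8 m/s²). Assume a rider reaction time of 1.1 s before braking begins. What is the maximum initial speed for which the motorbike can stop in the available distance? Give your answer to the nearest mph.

a = μg = 0.8 × 9.8 = 7.840 m/s².
Stopping distance: v·t_r + v²/(2a) = 20 with t_r = 1.1 s and a = 7.840 m/s².
So v² + 17.248 v − 313.60 = 0.
Positive root: v = −a·t_r + √((a·t_r)² + 2a·d) = −8.624 + √(74.373 + 313.60) = 11.0730 m/s.
11.0730 m/s ÷ 0.44704 = 24.770 mph.

Maximum speed ≈ 25 mph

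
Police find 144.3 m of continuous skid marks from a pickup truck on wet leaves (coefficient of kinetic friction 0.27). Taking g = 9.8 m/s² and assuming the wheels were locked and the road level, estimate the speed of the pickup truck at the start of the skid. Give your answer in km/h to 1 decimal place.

Initial speed ≈ 99.5 km/h

Deceleration a = μg = 0.27 × 9.8 = 2.646 m/s².
v = √(2a·d) = √(2 × 2.646 × 144.3) = √763.636 = 27.6340 m/s.
= 27.6340 × 3.6 = 99.482 km/h.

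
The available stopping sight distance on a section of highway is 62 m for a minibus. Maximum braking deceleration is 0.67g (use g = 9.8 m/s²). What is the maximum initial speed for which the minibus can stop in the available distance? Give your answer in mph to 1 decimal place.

a = 0.67 × 9.8 = 6.566 m/s².
v²/(2a) = d ⇒ v = √(2 × 6.566 × 62) = √814.18 = 28.5338 m/s.
28.5338 m/s ÷ 0.44704 = 63.828 mph.

Maximum speed ≈ 63.8 mph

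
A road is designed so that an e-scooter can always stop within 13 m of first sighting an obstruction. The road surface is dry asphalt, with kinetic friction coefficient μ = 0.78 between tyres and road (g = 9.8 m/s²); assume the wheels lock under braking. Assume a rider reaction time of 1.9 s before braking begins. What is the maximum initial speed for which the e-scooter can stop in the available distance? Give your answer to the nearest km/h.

a = μg = 0.78 × 9.8 = 7.644 m/s².
Stopping distance: v·t_r + v²/(2a) = 13 with t_r = 1.9 s and a = 7.644 m/s².
So v² + 29.047 v − 198.74 = 0.
Positive root: v = −a·t_r + √((a·t_r)² + 2a·d) = −14.524 + √(210.947 + 198.74) = 5.7167 m/s.
5.7167 m/s × 3.6 = 20.580 km/h.

Maximum speed ≈ 21 km/h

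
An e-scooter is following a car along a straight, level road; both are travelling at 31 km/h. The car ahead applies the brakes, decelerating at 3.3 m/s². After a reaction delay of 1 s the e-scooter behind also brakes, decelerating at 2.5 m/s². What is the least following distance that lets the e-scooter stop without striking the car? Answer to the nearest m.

Minimum gap ≈ 12 m

31 km/h ÷ 3.6 = 8.6111 m/s.
Leader travels v²/(2a_L) = 74.151 / 6.600 = 11.235 m before stopping.
Follower covers v·t_r = 8.6111 × 1 = 8.611 m while reacting, then v²/(2a_F) = 74.151 / 5.000 = 14.830 m while braking, for a total of 8.611 + 14.830 = 23.441 m.
Since a_F ≤ a_L and the follower starts braking later, the follower is never slower than the leader, so the closest approach is when both have stopped.
Minimum gap = 23.441 − 11.235 = 12.206 m.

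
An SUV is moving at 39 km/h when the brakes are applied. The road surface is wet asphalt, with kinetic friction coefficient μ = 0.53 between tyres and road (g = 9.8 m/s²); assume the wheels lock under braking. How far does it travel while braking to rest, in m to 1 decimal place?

39 km/h ÷ 3.6 = 10.8333 m/s.
a = μg = 0.53 × 9.8 = 5.194 m/s².
Braking distance = v²/(2a) = 10.8333² / (2 × 5.194) = 117.360 / 10.388 = 11.298 m.

Braking distance ≈ 11.3 m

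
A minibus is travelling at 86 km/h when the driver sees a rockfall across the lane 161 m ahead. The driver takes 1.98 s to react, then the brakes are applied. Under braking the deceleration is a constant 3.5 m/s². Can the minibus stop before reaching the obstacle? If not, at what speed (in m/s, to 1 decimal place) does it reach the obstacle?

86 km/h ÷ 3.6 = 23.8889 m/s.
Reaction distance = 23.8889 × 1.98 = 47.300 m.
Braking distance = v²/(2a) = 570.680 / 7.000 = 81.526 m.
Total stopping distance = 47.300 + 81.526 = 128.826 m, vs 161 m available — it stops with 161 − 128.826 = 32.174 m to spare.

Yes — it stops about 32.2 m short of the obstacle, so it never reaches it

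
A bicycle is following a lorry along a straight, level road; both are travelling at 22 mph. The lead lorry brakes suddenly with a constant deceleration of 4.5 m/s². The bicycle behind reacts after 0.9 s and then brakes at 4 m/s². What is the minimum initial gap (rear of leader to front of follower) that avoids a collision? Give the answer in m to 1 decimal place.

Minimum gap ≈ 10.2 m

22 mph × 0.44704 = 9.8349 m/s.
Leader travels v²/(2a_L) = 96.725 / 9.000 = 10.747 m before stopping.
Follower covers v·t_r = 9.8349 × 0.9 = 8.851 m while reacting, then v²/(2a_F) = 96.725 / 8.000 = 12.091 m while braking, for a total of 8.851 + 12.091 = 20.942 m.
Since a_F ≤ a_L and the follower starts braking later, the follower is never slower than the leader, so the closest approach is when both have stopped.
Minimum gap = 20.942 − 10.747 = 10.195 m.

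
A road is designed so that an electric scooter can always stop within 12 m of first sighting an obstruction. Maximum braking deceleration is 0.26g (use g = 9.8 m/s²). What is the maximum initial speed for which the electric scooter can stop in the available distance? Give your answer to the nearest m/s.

Maximum speed ≈ 8 m/s

a = 0.26 × 9.8 = 2.548 m/s².
v²/(2a) = d ⇒ v = √(2 × 2.548 × 12) = √61.15 = 7.8198 m/s.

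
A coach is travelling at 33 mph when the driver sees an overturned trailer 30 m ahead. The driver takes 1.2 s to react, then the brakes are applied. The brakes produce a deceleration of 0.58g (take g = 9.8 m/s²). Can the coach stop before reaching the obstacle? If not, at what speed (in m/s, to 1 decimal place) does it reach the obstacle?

33 mph × 0.44704 = 14.7523 m/s.
a = 0.58 × 9.8 = 5.684 m/s².
Reaction distance = 14.7523 × 1.2 = 17.703 m.
Braking distance needed to stop: v²/(2a) = 217.630 / 11.368 = 19.144 m, so total needed = 17.703 + 19.144 = 36.847 m > 30 m — it cannot stop.
Distance remaining when braking begins: 30 − 17.703 = 12.297 m.
v² = v₀² − 2a·d = 217.630 − 2 × 5.684 × 12.297 = 77.838 m²/s².
v = √77.838 = 8.823 m/s.

No — it strikes the obstacle at 8.8 m/s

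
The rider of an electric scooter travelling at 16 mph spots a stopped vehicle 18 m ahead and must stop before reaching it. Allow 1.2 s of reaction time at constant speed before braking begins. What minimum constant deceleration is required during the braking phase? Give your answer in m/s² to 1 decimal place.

Required deceleration ≈ 2.7 m/s²

16 mph × 0.44704 = 7.1526 m/s.
Distance covered during reaction = 7.1526 × 1.2 = 8.583 m.
Distance available for braking: 18 − 8.583 = 9.417 m.
v² = 2a·d ⇒ a = v²/(2d) = 7.1526² / (2 × 9.417) = 51.160 / 18.834 = 2.7164 m/s².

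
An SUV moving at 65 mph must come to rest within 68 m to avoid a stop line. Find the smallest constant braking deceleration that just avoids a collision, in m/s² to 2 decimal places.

65 mph × 0.44704 = 29.0576 m/s.
v² = 2a·d ⇒ a = v²/(2d) = 29.0576² / (2 × 68.000) = 844.344 / 136.000 = 6.2084 m/s².

Required deceleration ≈ 6.21 m/s²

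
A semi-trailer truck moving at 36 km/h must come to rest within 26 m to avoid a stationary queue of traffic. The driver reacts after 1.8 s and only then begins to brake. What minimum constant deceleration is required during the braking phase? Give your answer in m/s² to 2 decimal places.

36 km/h ÷ 3.6 = 10.0000 m/s.
Distance covered during reaction = 10.0000 × 1.8 = 18.000 m.
Distance available for braking: 26 − 18.000 = 8.000 m.
v² = 2a·d ⇒ a = v²/(2d) = 10.0000² / (2 × 8.000) = 100.000 / 16.000 = 6.2500 m/s².

Required deceleration ≈ 6.25 m/s²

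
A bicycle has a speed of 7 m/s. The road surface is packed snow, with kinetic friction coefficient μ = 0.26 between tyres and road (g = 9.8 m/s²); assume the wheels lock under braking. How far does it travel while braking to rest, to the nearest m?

Braking distance ≈ 10 m

a = μg = 0.26 × 9.8 = 2.548 m/s².
Braking distance = v²/(2a) = 7.0000² / (2 × 2.548) = 49.000 / 5.096 = 9.615 m.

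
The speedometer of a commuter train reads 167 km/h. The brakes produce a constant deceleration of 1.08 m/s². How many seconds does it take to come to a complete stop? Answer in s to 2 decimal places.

Braking time ≈ 42.95 s

167 km/h ÷ 3.6 = 46.3889 m/s.
Braking time = v/a = 46.3889 / 1.080 = 42.953 s.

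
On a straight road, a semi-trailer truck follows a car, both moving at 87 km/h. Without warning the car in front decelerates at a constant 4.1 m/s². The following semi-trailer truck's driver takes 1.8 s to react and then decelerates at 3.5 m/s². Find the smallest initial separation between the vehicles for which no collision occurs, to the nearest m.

Minimum gap ≈ 56 m

87 km/h ÷ 3.6 = 24.1667 m/s.
Leader travels v²/(2a_L) = 584.029 / 8.200 = 71.223 m before stopping.
Follower covers v·t_r = 24.1667 × 1.8 = 43.500 m while reacting, then v²/(2a_F) = 584.029 / 7.000 = 83.433 m while braking, for a total of 43.500 + 83.433 = 126.933 m.
Since a_F ≤ a_L and the follower starts braking later, the follower is never slower than the leader, so the closest approach is when both have stopped.
Minimum gap = 126.933 − 71.223 = 55.710 m.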